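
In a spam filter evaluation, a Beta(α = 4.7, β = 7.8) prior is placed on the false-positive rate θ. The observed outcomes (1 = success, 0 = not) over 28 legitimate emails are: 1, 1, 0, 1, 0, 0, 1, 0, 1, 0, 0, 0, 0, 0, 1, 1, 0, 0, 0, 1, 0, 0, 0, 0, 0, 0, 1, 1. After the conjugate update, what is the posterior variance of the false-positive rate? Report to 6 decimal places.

The Beta prior is conjugate to a Binomial/Bernoulli likelihood; the update adds successes to α and failures to β.
Posterior: Beta(α+k, β+n−k) = Beta(4.7+10, 7.8+18) = Beta(14.7, 25.8).
Var = αβ/((α+β)²(α+β+1)) = 14.7·25.8/(40.5²·41.5) = 0.005572.

0.005572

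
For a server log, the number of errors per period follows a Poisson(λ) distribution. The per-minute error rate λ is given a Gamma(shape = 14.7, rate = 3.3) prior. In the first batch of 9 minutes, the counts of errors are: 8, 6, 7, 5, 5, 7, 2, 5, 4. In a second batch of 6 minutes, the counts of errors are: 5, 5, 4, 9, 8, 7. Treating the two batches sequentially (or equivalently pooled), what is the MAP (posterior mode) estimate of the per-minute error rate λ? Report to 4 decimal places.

With a Gamma(shape α, rate β) prior, the Poisson likelihood is conjugate: the posterior is Gamma(α + ΣXᵢ, β + n).
Batch 1: sum of counts S = 49 over n = 9 minutes.
After batch 1: Gamma(α+S, β+n) = Gamma(14.7+49, 3.3+9) = Gamma(63.7, 12.3).
Batch 2: sum of counts S = 38 over n = 6 minutes.
After batch 2: Gamma(α+S, β+n) = Gamma(63.7+38, 12.3+6) = Gamma(101.7, 18.3).
Mode of Gamma(α,β) for α≥1 is (α−1)/β = 100.7/18.3 = 5.5027.

5.5027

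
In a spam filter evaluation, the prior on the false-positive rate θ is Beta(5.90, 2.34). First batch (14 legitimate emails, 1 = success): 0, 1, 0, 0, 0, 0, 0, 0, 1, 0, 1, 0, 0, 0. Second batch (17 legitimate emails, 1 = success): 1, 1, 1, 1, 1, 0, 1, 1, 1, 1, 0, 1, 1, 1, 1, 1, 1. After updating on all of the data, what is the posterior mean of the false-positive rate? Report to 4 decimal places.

The Beta prior is conjugate to a Binomial/Bernoulli likelihood; the update adds successes to α and failures to β.
After batch 1: Beta(5.90+3, 2.34+11) = Beta(8.90, 13.34).
After batch 2: Beta(8.90+15, 13.34+2) = Beta(23.90, 15.34).
Posterior mean = α/(α+β) = 23.90/39.24 = 0.6091.

0.6091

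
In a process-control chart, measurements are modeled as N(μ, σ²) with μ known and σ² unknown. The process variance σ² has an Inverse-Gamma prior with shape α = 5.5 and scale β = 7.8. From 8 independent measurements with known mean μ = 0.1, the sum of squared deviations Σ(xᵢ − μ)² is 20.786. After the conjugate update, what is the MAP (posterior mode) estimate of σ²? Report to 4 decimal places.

1.7327

With known mean μ and an Inverse-Gamma(α, β) prior on σ², the Normal likelihood is conjugate: posterior is Inv-Gamma(α + n/2, β + Σ(xᵢ−μ)²/2).
Posterior: Inv-Gamma(5.5 + 8/2, 7.8 + 20.786/2) = Inv-Gamma(9.50, 18.1930).
Mode = β/(α+1) = 18.1930/10.50 = 1.7327.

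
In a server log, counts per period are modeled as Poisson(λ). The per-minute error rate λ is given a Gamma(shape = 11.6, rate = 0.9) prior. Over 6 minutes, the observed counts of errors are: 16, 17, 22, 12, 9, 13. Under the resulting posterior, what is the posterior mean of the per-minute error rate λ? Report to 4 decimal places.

14.5797

With a Gamma(shape α, rate β) prior, the Poisson likelihood is conjugate: the posterior is Gamma(α + ΣXᵢ, β + n).
Sum of counts S = 89 over n = 6 minutes.
Posterior: Gamma(α+S, β+n) = Gamma(11.6+89, 0.9+6) = Gamma(100.6, 6.9).
Posterior mean = α/β = 100.6/6.9 = 14.5797.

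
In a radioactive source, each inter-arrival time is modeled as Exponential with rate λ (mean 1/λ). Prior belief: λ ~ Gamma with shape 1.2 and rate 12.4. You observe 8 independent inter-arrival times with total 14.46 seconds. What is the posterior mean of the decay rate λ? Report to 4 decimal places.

0.3425

With a Gamma(shape α, rate β) prior on the exponential rate λ, the posterior after n observations with total T = Σxᵢ is Gamma(α+n, β+T).
Posterior: Gamma(1.2+8, 12.4+14.46) = Gamma(9.2, 26.86).
Posterior mean of λ = α/β = 9.2/26.86 = 0.3425.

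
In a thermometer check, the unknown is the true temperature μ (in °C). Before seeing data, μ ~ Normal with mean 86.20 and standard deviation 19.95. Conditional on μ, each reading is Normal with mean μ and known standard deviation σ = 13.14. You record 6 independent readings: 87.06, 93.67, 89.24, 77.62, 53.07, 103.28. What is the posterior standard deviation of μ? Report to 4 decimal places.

For Normal data with known variance σ², a Normal(μ₀, σ₀²) prior on μ is conjugate. Posterior precision = 1/σ₀² + n/σ²; posterior mean is the precision-weighted average of μ₀ and x̄.
σ₀² = 19.95² = 398.0025, σ² = 13.14² = 172.6596; σ² + n·σ₀² = 172.6596 + 6·398.0025 = 2560.6746.
Posterior precision = 1/σ₀² + n/σ² = 1/398.0025 + 6/172.6596 = (σ² + n·σ₀²)/(σ₀²σ²) = 2560.6746/(398.0025·172.6596); posterior variance σₙ² = σ₀²σ²/(σ² + n·σ₀²) = 398.0025·172.6596/2560.6746 = 26.836269.
Posterior SD = √σₙ² = √(398.0025·172.6596/2560.6746) = 5.1804.

5.1804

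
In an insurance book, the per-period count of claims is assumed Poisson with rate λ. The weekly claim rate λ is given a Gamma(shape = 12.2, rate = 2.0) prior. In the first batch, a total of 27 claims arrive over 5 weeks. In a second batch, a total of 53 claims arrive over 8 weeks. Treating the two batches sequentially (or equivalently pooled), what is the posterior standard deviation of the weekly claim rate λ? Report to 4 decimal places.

With a Gamma(shape α, rate β) prior, the Poisson likelihood is conjugate: the posterior is Gamma(α + ΣXᵢ, β + n).
After batch 1: Gamma(α+S, β+n) = Gamma(12.2+27, 2.0+5) = Gamma(39.2, 7.0).
After batch 2: Gamma(α+S, β+n) = Gamma(39.2+53, 7.0+8) = Gamma(92.2, 15.0).
SD = √α/β = √92.2/15.0 = 0.6401.

0.6401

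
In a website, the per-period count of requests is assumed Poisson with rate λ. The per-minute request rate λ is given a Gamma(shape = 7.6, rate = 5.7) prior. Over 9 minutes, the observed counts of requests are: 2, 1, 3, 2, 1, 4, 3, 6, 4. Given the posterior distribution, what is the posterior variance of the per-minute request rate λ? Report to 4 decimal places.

0.1555

With a Gamma(shape α, rate β) prior, the Poisson likelihood is conjugate: the posterior is Gamma(α + ΣXᵢ, β + n).
Sum of counts S = 26 over n = 9 minutes.
Posterior: Gamma(α+S, β+n) = Gamma(7.6+26, 5.7+9) = Gamma(33.6, 14.7).
Var = α/β² = 33.6/14.7² = 0.1555.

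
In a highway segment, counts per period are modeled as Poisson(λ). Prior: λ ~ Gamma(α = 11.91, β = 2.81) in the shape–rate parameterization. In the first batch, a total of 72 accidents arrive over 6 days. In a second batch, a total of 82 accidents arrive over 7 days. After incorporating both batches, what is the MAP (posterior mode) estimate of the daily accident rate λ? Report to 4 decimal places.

With a Gamma(shape α, rate β) prior, the Poisson likelihood is conjugate: the posterior is Gamma(α + ΣXᵢ, β + n).
After batch 1: Gamma(α+S, β+n) = Gamma(11.91+72, 2.81+6) = Gamma(83.91, 8.81).
After batch 2: Gamma(α+S, β+n) = Gamma(83.91+82, 8.81+7) = Gamma(165.91, 15.81).
Mode of Gamma(α,β) for α≥1 is (α−1)/β = 164.91/15.81 = 10.4307.

10.4307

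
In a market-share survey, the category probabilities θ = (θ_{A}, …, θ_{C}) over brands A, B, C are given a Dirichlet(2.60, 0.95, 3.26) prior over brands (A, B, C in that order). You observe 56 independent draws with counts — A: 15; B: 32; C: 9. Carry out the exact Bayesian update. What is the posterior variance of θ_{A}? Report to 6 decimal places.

The Dirichlet prior is conjugate to the Multinomial likelihood: each posterior αⱼ = prior αⱼ + observed count nⱼ.
Posterior concentration: (17.60, 32.95, 12.26), total = 62.81.
Var[θ_j] = α_j(Σα−α_j)/((Σα)²(Σα+1)) = 17.60·45.21/(62.81²·63.81) = 0.003161.

0.003161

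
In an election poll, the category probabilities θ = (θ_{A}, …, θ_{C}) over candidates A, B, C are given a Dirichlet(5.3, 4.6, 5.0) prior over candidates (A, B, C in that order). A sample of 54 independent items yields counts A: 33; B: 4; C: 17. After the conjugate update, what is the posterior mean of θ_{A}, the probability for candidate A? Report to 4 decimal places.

The Dirichlet prior is conjugate to the Multinomial likelihood: each posterior αⱼ = prior αⱼ + observed count nⱼ.
Posterior concentration: (38.3, 8.6, 22.0), total = 68.9.
E[θ_{A}|data] = α_{A}/Σα = 38.3/68.9 = 0.5559.

0.5559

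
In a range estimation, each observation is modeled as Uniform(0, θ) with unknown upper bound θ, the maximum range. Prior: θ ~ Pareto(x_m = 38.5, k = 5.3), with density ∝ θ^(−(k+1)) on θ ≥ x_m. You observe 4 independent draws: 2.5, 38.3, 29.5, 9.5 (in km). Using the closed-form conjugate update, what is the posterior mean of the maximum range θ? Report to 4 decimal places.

A Pareto(scale x_m, shape k) prior on the upper bound θ of Uniform(0, θ) is conjugate: posterior is Pareto(max(x_m, max xᵢ), k + n).
Sample maximum = 38.3; prior scale x_m = 38.5 → posterior scale = max = 38.5.
Posterior shape = 5.3 + 4 = 9.3.
E[θ|data] = k·x_m/(k−1) = 9.3·38.5/8.3 = 43.1386.

43.1386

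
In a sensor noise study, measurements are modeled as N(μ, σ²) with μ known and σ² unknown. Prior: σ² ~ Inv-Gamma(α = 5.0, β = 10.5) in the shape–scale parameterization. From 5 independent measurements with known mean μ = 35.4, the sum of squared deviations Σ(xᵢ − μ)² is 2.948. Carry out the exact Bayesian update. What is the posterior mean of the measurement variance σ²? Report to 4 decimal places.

1.8422

With known mean μ and an Inverse-Gamma(α, β) prior on σ², the Normal likelihood is conjugate: posterior is Inv-Gamma(α + n/2, β + Σ(xᵢ−μ)²/2).
Posterior: Inv-Gamma(5.0 + 5/2, 10.5 + 2.948/2) = Inv-Gamma(7.50, 11.9740).
E[σ²|data] = β/(α−1) = 11.9740/6.50 = 1.8422.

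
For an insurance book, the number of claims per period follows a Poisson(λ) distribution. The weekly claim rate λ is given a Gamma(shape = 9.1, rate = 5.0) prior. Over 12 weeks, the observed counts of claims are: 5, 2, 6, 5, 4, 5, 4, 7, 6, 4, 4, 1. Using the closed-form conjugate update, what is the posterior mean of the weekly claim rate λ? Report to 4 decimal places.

With a Gamma(shape α, rate β) prior, the Poisson likelihood is conjugate: the posterior is Gamma(α + ΣXᵢ, β + n).
Sum of counts S = 53 over n = 12 weeks.
Posterior: Gamma(α+S, β+n) = Gamma(9.1+53, 5.0+12) = Gamma(62.1, 17.0).
Posterior mean = α/β = 62.1/17.0 = 3.6529.

3.6529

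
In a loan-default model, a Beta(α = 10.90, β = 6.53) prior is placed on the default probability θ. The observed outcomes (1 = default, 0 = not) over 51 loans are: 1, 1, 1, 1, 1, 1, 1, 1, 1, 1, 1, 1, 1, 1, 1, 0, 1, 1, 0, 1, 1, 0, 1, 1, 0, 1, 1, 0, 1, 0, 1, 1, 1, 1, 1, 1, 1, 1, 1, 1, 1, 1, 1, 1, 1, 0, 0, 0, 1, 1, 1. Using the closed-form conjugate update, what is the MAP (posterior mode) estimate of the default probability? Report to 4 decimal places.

0.7813

The Beta prior is conjugate to a Binomial/Bernoulli likelihood; the update adds successes to α and failures to β.
Posterior: Beta(α+k, β+n−k) = Beta(10.90+42, 6.53+9) = Beta(52.90, 15.53).
Mode of Beta(a,b) for a,b>1 is (a−1)/(a+b−2) = 51.90/66.43 = 0.7813.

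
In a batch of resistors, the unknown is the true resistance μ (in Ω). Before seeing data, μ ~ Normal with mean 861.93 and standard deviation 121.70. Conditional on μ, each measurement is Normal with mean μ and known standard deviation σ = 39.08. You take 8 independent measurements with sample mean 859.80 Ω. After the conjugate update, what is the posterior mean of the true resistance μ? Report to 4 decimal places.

859.8271

For Normal data with known variance σ², a Normal(μ₀, σ₀²) prior on μ is conjugate. Posterior precision = 1/σ₀² + n/σ²; posterior mean is the precision-weighted average of μ₀ and x̄.
n·x̄ = 8·859.80 = 6878.4.
σ₀² = 121.70² = 14810.89, σ² = 39.08² = 1527.2464; σ² + n·σ₀² = 1527.2464 + 8·14810.89 = 120014.3664.
Posterior mean = (μ₀/σ₀² + n·x̄/σ²)/(1/σ₀² + n/σ²) = (σ²·μ₀ + σ₀²·n·x̄)/(σ² + n·σ₀²) = (1527.2464·861.93 + 14810.89·6878.4)/120014.3664 = 103191605.265552/120014.3664 = 859.8271.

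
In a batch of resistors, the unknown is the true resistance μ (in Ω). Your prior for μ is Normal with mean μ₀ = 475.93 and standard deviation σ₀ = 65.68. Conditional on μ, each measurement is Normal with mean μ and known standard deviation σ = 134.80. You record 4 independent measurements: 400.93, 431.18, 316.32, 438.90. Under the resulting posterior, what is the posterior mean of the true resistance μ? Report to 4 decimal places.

For Normal data with known variance σ², a Normal(μ₀, σ₀²) prior on μ is conjugate. Posterior precision = 1/σ₀² + n/σ²; posterior mean is the precision-weighted average of μ₀ and x̄.
Σxᵢ = 400.93 + 431.18 + 316.32 + 438.90 = 1587.33, so n·x̄ = 1587.33.
σ₀² = 65.68² = 4313.8624, σ² = 134.80² = 18171.04; σ² + n·σ₀² = 18171.04 + 4·4313.8624 = 35426.4896.
Posterior mean = (μ₀/σ₀² + n·x̄/σ²)/(1/σ₀² + n/σ²) = (σ²·μ₀ + σ₀²·n·x̄)/(σ² + n·σ₀²) = (18171.04·475.93 + 4313.8624·1587.33)/35426.4896 = 15495666.270592/35426.4896 = 437.4034.

437.4034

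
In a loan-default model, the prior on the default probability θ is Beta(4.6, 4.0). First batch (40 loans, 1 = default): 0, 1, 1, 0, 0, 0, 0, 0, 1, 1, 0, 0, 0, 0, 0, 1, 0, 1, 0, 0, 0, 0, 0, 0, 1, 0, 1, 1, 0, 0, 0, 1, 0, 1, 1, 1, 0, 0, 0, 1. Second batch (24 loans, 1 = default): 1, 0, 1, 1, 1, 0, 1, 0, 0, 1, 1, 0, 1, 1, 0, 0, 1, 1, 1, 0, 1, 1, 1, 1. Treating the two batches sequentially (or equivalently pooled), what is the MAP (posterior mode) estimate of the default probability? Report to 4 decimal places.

0.4759

The Beta prior is conjugate to a Binomial/Bernoulli likelihood; the update adds successes to α and failures to β.
After batch 1: Beta(4.6+14, 4.0+26) = Beta(18.6, 30.0).
After batch 2: Beta(18.6+16, 30.0+8) = Beta(34.6, 38.0).
Mode of Beta(a,b) for a,b>1 is (a−1)/(a+b−2) = 33.6/70.6 = 0.4759.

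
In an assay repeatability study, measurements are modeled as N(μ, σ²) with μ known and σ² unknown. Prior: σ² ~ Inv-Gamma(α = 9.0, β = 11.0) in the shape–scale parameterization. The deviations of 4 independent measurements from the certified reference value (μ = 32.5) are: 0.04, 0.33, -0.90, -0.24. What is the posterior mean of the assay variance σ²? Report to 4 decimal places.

1.1489

With known mean μ and an Inverse-Gamma(α, β) prior on σ², the Normal likelihood is conjugate: posterior is Inv-Gamma(α + n/2, β + Σ(xᵢ−μ)²/2).
Σ(xᵢ−μ)² = (0.04)² + (0.33)² + (-0.90)² + (-0.24)² = 0.9781.
Posterior: Inv-Gamma(9.0 + 4/2, 11.0 + 0.9781/2) = Inv-Gamma(11.00, 11.48905).
E[σ²|data] = β/(α−1) = 11.48905/10.00 = 1.1489.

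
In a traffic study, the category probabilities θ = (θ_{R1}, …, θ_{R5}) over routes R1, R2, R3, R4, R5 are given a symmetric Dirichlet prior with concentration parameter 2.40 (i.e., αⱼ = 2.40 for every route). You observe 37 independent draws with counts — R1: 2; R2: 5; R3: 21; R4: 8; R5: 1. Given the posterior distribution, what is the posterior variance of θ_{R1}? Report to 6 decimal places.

0.001635

The Dirichlet prior is conjugate to the Multinomial likelihood: each posterior αⱼ = prior αⱼ + observed count nⱼ.
Posterior concentration: (4.40, 7.40, 23.40, 10.40, 3.40), total = 49.00.
Var[θ_j] = α_j(Σα−α_j)/((Σα)²(Σα+1)) = 4.40·44.60/(49.00²·50.00) = 0.001635.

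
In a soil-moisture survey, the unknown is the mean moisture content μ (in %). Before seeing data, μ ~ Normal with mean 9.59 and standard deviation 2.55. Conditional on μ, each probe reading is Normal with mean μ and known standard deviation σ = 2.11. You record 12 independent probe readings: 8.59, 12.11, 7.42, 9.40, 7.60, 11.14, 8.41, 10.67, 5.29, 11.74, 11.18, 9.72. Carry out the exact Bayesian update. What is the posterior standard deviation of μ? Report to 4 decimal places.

For Normal data with known variance σ², a Normal(μ₀, σ₀²) prior on μ is conjugate. Posterior precision = 1/σ₀² + n/σ²; posterior mean is the precision-weighted average of μ₀ and x̄.
σ₀² = 2.55² = 6.5025, σ² = 2.11² = 4.4521; σ² + n·σ₀² = 4.4521 + 12·6.5025 = 82.4821.
Posterior precision = 1/σ₀² + n/σ² = 1/6.5025 + 12/4.4521 = (σ² + n·σ₀²)/(σ₀²σ²) = 82.4821/(6.5025·4.4521); posterior variance σₙ² = σ₀²σ²/(σ² + n·σ₀²) = 6.5025·4.4521/82.4821 = 0.350983.
Posterior SD = √σₙ² = √(6.5025·4.4521/82.4821) = 0.5924.

0.5924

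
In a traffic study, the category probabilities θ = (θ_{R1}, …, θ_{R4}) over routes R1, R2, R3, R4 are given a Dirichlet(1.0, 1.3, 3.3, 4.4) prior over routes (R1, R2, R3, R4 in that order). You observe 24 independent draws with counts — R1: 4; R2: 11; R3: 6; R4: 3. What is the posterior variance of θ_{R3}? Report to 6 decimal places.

0.005677

The Dirichlet prior is conjugate to the Multinomial likelihood: each posterior αⱼ = prior αⱼ + observed count nⱼ.
Posterior concentration: (5.0, 12.3, 9.3, 7.4), total = 34.0.
Var[θ_j] = α_j(Σα−α_j)/((Σα)²(Σα+1)) = 9.3·24.7/(34.0²·35.0) = 0.005677.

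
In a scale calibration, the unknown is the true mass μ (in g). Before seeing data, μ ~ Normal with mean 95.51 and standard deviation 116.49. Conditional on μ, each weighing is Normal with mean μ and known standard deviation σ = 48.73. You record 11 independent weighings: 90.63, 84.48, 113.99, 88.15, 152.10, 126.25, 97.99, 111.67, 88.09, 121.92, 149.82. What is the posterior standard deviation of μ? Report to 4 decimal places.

14.5772

For Normal data with known variance σ², a Normal(μ₀, σ₀²) prior on μ is conjugate. Posterior precision = 1/σ₀² + n/σ²; posterior mean is the precision-weighted average of μ₀ and x̄.
σ₀² = 116.49² = 13569.9201, σ² = 48.73² = 2374.6129; σ² + n·σ₀² = 2374.6129 + 11·13569.9201 = 151643.734.
Posterior precision = 1/σ₀² + n/σ² = 1/13569.9201 + 11/2374.6129 = (σ² + n·σ₀²)/(σ₀²σ²) = 151643.734/(13569.9201·2374.6129); posterior variance σₙ² = σ₀²σ²/(σ² + n·σ₀²) = 13569.9201·2374.6129/151643.734 = 212.493497.
Posterior SD = √σₙ² = √(13569.9201·2374.6129/151643.734) = 14.5772.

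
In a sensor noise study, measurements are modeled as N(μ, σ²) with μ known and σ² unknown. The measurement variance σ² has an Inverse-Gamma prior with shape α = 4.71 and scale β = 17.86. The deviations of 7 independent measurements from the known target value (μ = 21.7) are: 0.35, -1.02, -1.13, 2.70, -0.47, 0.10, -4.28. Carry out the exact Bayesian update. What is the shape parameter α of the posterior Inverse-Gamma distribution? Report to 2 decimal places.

With known mean μ and an Inverse-Gamma(α, β) prior on σ², the Normal likelihood is conjugate: posterior is Inv-Gamma(α + n/2, β + Σ(xᵢ−μ)²/2).
Σ(xᵢ−μ)² = (0.35)² + (-1.02)² + (-1.13)² + (2.70)² + (-0.47)² + (0.10)² + (-4.28)² = 28.2791.
Posterior: Inv-Gamma(4.71 + 7/2, 17.86 + 28.2791/2) = Inv-Gamma(8.21, 31.99955).
Posterior α = 8.21.

8.21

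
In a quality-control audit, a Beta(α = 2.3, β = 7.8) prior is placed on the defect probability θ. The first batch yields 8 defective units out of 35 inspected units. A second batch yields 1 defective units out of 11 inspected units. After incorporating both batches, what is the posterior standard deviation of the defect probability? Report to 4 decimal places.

The Beta prior is conjugate to a Binomial/Bernoulli likelihood; the update adds successes to α and failures to β.
After batch 1: Beta(2.3+8, 7.8+27) = Beta(10.3, 34.8).
After batch 2: Beta(10.3+1, 34.8+10) = Beta(11.3, 44.8).
Var = αβ/((α+β)²(α+β+1)) = 11.3·44.8/(56.1²·57.1) = 0.00281705; SD = √0.00281705 = 0.0531.

0.0531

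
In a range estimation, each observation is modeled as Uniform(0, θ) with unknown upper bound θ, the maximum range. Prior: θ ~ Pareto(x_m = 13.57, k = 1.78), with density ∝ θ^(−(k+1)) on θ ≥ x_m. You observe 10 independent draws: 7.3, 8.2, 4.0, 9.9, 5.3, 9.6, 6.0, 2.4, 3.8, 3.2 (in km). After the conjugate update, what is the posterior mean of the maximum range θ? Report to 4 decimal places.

14.8288

A Pareto(scale x_m, shape k) prior on the upper bound θ of Uniform(0, θ) is conjugate: posterior is Pareto(max(x_m, max xᵢ), k + n).
Sample maximum = 9.9; prior scale x_m = 13.57 → posterior scale = max = 13.57.
Posterior shape = 1.78 + 10 = 11.78.
E[θ|data] = k·x_m/(k−1) = 11.78·13.57/10.78 = 14.8288.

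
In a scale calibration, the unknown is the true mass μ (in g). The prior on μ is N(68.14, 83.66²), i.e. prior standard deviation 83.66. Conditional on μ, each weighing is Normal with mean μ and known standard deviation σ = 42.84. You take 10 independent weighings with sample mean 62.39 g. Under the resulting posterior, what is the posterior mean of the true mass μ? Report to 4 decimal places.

For Normal data with known variance σ², a Normal(μ₀, σ₀²) prior on μ is conjugate. Posterior precision = 1/σ₀² + n/σ²; posterior mean is the precision-weighted average of μ₀ and x̄.
n·x̄ = 10·62.39 = 623.9.
σ₀² = 83.66² = 6998.9956, σ² = 42.84² = 1835.2656; σ² + n·σ₀² = 1835.2656 + 10·6998.9956 = 71825.2216.
Posterior mean = (μ₀/σ₀² + n·x̄/σ²)/(1/σ₀² + n/σ²) = (σ²·μ₀ + σ₀²·n·x̄)/(σ² + n·σ₀²) = (1835.2656·68.14 + 6998.9956·623.9)/71825.2216 = 4491728.352824/71825.2216 = 62.5369.

62.5369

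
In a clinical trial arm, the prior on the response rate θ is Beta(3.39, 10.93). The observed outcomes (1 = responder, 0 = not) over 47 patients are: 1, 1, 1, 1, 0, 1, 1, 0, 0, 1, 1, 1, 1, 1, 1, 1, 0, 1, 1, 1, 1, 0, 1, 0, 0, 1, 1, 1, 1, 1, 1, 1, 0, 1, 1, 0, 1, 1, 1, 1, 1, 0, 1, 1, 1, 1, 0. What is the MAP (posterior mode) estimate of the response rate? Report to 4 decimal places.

The Beta prior is conjugate to a Binomial/Bernoulli likelihood; the update adds successes to α and failures to β.
Posterior: Beta(α+k, β+n−k) = Beta(3.39+36, 10.93+11) = Beta(39.39, 21.93).
Mode of Beta(a,b) for a,b>1 is (a−1)/(a+b−2) = 38.39/59.32 = 0.6472.

0.6472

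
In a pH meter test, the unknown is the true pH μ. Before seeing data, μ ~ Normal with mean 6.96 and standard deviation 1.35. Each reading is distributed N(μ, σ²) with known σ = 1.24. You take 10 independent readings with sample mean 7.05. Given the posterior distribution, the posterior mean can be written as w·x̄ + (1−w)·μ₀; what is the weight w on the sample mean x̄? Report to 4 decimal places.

0.9222

For Normal data with known variance σ², a Normal(μ₀, σ₀²) prior on μ is conjugate. Posterior precision = 1/σ₀² + n/σ²; posterior mean is the precision-weighted average of μ₀ and x̄.
σ₀² = 1.35² = 1.8225, σ² = 1.24² = 1.5376. Prior precision 1/σ₀² = 1/1.8225; data precision n/σ² = 10/1.5376.
w = (n/σ²)/(1/σ₀² + n/σ²) = n·σ₀²/(σ² + n·σ₀²) = 10·1.8225/(1.5376 + 10·1.8225) = 18.225/19.7626 = 0.9222.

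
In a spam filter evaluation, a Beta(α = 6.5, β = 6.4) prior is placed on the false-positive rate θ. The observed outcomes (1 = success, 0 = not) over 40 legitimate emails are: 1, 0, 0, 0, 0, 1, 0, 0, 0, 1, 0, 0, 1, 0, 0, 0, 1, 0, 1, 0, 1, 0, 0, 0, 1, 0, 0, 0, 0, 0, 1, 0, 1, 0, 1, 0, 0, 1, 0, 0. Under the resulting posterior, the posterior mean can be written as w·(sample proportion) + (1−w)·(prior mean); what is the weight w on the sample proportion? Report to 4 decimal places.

The Beta prior is conjugate to a Binomial/Bernoulli likelihood; the update adds successes to α and failures to β.
Posterior mean = (α₀+k)/(α₀+β₀+n) = [n/(α₀+β₀+n)]·(k/n) + [(α₀+β₀)/(α₀+β₀+n)]·α₀/(α₀+β₀), so only n and the prior enter the weight.
The weight on the data is w = n/(α₀+β₀+n) = 40/(6.5+6.4+40) = 40/52.9 = 0.7561.

0.7561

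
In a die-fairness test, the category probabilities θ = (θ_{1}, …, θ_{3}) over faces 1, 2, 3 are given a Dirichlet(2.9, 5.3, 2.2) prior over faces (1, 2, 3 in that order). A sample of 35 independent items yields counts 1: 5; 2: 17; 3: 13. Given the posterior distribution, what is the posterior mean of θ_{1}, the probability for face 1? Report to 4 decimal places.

The Dirichlet prior is conjugate to the Multinomial likelihood: each posterior αⱼ = prior αⱼ + observed count nⱼ.
Posterior concentration: (7.9, 22.3, 15.2), total = 45.4.
E[θ_{1}|data] = α_{1}/Σα = 7.9/45.4 = 0.1740.

0.1740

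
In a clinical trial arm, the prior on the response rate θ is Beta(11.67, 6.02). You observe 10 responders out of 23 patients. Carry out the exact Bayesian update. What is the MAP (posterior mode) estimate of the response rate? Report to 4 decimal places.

The Beta prior is conjugate to a Binomial/Bernoulli likelihood; the update adds successes to α and failures to β.
Posterior: Beta(α+k, β+n−k) = Beta(11.67+10, 6.02+13) = Beta(21.67, 19.02).
Mode of Beta(a,b) for a,b>1 is (a−1)/(a+b−2) = 20.67/38.69 = 0.5342.

0.5342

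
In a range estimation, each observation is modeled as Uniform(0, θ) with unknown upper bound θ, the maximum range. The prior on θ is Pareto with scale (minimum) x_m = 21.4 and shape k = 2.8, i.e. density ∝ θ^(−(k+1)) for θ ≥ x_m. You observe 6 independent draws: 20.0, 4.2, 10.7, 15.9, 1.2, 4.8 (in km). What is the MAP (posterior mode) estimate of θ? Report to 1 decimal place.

A Pareto(scale x_m, shape k) prior on the upper bound θ of Uniform(0, θ) is conjugate: posterior is Pareto(max(x_m, max xᵢ), k + n).
Sample maximum = 20.0; prior scale x_m = 21.4 → posterior scale = max = 21.4.
Posterior shape = 2.8 + 6 = 8.8.
The Pareto density is decreasing on [x_m, ∞), so the mode is x_m = 21.4.

21.4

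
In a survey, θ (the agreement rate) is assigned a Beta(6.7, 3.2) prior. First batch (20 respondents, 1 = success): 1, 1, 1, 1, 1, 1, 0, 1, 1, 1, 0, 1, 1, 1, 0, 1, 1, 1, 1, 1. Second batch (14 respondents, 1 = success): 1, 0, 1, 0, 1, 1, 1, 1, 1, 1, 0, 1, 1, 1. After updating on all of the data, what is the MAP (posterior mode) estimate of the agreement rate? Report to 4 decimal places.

0.8043

The Beta prior is conjugate to a Binomial/Bernoulli likelihood; the update adds successes to α and failures to β.
After batch 1: Beta(6.7+17, 3.2+3) = Beta(23.7, 6.2).
After batch 2: Beta(23.7+11, 6.2+3) = Beta(34.7, 9.2).
Mode of Beta(a,b) for a,b>1 is (a−1)/(a+b−2) = 33.7/41.9 = 0.8043.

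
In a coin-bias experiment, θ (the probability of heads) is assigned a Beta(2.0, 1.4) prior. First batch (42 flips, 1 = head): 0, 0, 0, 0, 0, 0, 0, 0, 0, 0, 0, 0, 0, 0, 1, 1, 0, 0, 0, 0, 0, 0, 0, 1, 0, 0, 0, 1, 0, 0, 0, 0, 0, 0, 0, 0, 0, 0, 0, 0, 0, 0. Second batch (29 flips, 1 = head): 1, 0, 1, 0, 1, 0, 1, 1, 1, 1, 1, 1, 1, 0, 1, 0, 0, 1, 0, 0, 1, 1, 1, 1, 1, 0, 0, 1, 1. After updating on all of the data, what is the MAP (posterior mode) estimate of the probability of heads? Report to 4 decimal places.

The Beta prior is conjugate to a Binomial/Bernoulli likelihood; the update adds successes to α and failures to β.
After batch 1: Beta(2.0+4, 1.4+38) = Beta(6.0, 39.4).
After batch 2: Beta(6.0+19, 39.4+10) = Beta(25.0, 49.4).
Mode of Beta(a,b) for a,b>1 is (a−1)/(a+b−2) = 24.0/72.4 = 0.3315.

0.3315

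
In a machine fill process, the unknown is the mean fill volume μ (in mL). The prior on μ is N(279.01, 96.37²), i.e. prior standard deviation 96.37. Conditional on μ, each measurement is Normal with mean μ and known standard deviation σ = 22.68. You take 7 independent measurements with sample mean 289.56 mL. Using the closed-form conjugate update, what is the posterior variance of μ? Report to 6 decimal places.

For Normal data with known variance σ², a Normal(μ₀, σ₀²) prior on μ is conjugate. Posterior precision = 1/σ₀² + n/σ²; posterior mean is the precision-weighted average of μ₀ and x̄.
σ₀² = 96.37² = 9287.1769, σ² = 22.68² = 514.3824; σ² + n·σ₀² = 514.3824 + 7·9287.1769 = 65524.6207.
Posterior precision = 1/σ₀² + n/σ² = 1/9287.1769 + 7/514.3824 = (σ² + n·σ₀²)/(σ₀²σ²) = 65524.6207/(9287.1769·514.3824); posterior variance σₙ² = σ₀²σ²/(σ² + n·σ₀²) = 9287.1769·514.3824/65524.6207 = 72.906341.

72.906341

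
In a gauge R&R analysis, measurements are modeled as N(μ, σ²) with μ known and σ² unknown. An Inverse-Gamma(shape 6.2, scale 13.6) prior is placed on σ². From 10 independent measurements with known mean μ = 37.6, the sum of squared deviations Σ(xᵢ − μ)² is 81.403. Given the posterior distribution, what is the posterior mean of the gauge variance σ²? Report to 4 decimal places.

With known mean μ and an Inverse-Gamma(α, β) prior on σ², the Normal likelihood is conjugate: posterior is Inv-Gamma(α + n/2, β + Σ(xᵢ−μ)²/2).
Posterior: Inv-Gamma(6.2 + 10/2, 13.6 + 81.403/2) = Inv-Gamma(11.20, 54.3015).
E[σ²|data] = β/(α−1) = 54.3015/10.20 = 5.3237.

5.3237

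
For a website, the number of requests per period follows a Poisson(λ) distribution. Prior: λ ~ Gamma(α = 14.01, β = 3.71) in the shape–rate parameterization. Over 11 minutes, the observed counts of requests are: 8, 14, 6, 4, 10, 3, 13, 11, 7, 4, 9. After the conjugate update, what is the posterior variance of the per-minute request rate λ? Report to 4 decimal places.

0.4761

With a Gamma(shape α, rate β) prior, the Poisson likelihood is conjugate: the posterior is Gamma(α + ΣXᵢ, β + n).
Sum of counts S = 89 over n = 11 minutes.
Posterior: Gamma(α+S, β+n) = Gamma(14.01+89, 3.71+11) = Gamma(103.01, 14.71).
Var = α/β² = 103.01/14.71² = 0.4761.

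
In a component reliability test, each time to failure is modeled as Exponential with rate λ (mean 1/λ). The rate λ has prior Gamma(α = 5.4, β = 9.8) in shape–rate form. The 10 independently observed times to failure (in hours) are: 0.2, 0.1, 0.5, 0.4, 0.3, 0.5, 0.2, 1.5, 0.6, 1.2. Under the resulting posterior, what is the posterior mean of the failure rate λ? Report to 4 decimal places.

With a Gamma(shape α, rate β) prior on the exponential rate λ, the posterior after n observations with total T = Σxᵢ is Gamma(α+n, β+T).
Sum of observations T = 5.5 hours; n = 10.
Posterior: Gamma(5.4+10, 9.8+5.5) = Gamma(15.4, 15.3).
Posterior mean of λ = α/β = 15.4/15.3 = 1.0065.

1.0065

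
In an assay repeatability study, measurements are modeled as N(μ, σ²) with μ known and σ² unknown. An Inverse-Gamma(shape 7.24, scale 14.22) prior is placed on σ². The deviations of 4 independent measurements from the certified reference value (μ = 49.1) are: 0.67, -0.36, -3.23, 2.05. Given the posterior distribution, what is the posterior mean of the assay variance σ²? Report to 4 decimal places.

With known mean μ and an Inverse-Gamma(α, β) prior on σ², the Normal likelihood is conjugate: posterior is Inv-Gamma(α + n/2, β + Σ(xᵢ−μ)²/2).
Σ(xᵢ−μ)² = (0.67)² + (-0.36)² + (-3.23)² + (2.05)² = 15.2139.
Posterior: Inv-Gamma(7.24 + 4/2, 14.22 + 15.2139/2) = Inv-Gamma(9.24, 21.82695).
E[σ²|data] = β/(α−1) = 21.82695/8.24 = 2.6489.

2.6489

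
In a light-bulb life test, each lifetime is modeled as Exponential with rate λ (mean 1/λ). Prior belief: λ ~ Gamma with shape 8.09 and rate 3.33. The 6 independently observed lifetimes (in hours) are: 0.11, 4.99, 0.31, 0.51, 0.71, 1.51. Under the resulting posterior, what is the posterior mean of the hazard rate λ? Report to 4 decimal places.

1.2284

With a Gamma(shape α, rate β) prior on the exponential rate λ, the posterior after n observations with total T = Σxᵢ is Gamma(α+n, β+T).
Sum of observations T = 8.14 hours; n = 6.
Posterior: Gamma(8.09+6, 3.33+8.14) = Gamma(14.09, 11.47).
Posterior mean of λ = α/β = 14.09/11.47 = 1.2284.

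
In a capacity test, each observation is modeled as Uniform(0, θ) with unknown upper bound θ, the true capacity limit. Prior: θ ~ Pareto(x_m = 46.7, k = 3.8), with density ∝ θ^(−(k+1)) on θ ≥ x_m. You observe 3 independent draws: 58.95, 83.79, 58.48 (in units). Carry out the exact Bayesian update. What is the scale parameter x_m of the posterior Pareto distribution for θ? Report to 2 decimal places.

A Pareto(scale x_m, shape k) prior on the upper bound θ of Uniform(0, θ) is conjugate: posterior is Pareto(max(x_m, max xᵢ), k + n).
Sample maximum = 83.79; prior scale x_m = 46.7 → posterior scale = max = 83.79.
Posterior shape = 3.8 + 3 = 6.8.
Posterior scale x_m = 83.79.

83.79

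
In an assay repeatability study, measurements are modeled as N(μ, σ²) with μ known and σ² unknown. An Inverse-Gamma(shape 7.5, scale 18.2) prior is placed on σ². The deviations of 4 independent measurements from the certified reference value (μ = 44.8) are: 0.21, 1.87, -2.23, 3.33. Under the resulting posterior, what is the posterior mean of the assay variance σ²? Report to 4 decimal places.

3.2943

With known mean μ and an Inverse-Gamma(α, β) prior on σ², the Normal likelihood is conjugate: posterior is Inv-Gamma(α + n/2, β + Σ(xᵢ−μ)²/2).
Σ(xᵢ−μ)² = (0.21)² + (1.87)² + (-2.23)² + (3.33)² = 19.6028.
Posterior: Inv-Gamma(7.5 + 4/2, 18.2 + 19.6028/2) = Inv-Gamma(9.50, 28.00140).
E[σ²|data] = β/(α−1) = 28.00140/8.50 = 3.2943.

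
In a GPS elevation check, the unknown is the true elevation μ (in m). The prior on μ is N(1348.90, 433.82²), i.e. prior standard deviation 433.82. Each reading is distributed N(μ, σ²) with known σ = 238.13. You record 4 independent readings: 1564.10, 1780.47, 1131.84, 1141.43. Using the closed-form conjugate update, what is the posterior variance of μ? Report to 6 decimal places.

For Normal data with known variance σ², a Normal(μ₀, σ₀²) prior on μ is conjugate. Posterior precision = 1/σ₀² + n/σ²; posterior mean is the precision-weighted average of μ₀ and x̄.
σ₀² = 433.82² = 188199.7924, σ² = 238.13² = 56705.8969; σ² + n·σ₀² = 56705.8969 + 4·188199.7924 = 809505.0665.
Posterior precision = 1/σ₀² + n/σ² = 1/188199.7924 + 4/56705.8969 = (σ² + n·σ₀²)/(σ₀²σ²) = 809505.0665/(188199.7924·56705.8969); posterior variance σₙ² = σ₀²σ²/(σ² + n·σ₀²) = 188199.7924·56705.8969/809505.0665 = 13183.411032.

13183.411032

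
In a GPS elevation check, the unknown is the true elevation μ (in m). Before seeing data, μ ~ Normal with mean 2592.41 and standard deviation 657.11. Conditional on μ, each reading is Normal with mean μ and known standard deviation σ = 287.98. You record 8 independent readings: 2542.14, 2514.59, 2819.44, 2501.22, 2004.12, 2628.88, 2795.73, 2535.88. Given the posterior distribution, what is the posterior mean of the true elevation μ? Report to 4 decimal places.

2543.9143

For Normal data with known variance σ², a Normal(μ₀, σ₀²) prior on μ is conjugate. Posterior precision = 1/σ₀² + n/σ²; posterior mean is the precision-weighted average of μ₀ and x̄.
Σxᵢ = 2542.14 + 2514.59 + 2819.44 + 2501.22 + 2004.12 + 2628.88 + 2795.73 + 2535.88 = 20342, so n·x̄ = 20342.
σ₀² = 657.11² = 431793.5521, σ² = 287.98² = 82932.4804; σ² + n·σ₀² = 82932.4804 + 8·431793.5521 = 3537280.8972.
Posterior mean = (μ₀/σ₀² + n·x̄/σ²)/(1/σ₀² + n/σ²) = (σ²·μ₀ + σ₀²·n·x̄)/(σ² + n·σ₀²) = (82932.4804·2592.41 + 431793.5521·20342)/3537280.8972 = 8998539428.331964/3537280.8972 = 2543.9143.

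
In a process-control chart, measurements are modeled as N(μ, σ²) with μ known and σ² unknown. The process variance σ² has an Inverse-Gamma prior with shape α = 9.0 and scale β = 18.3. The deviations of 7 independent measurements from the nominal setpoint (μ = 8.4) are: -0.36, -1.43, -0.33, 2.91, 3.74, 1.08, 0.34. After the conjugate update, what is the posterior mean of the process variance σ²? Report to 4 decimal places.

With known mean μ and an Inverse-Gamma(α, β) prior on σ², the Normal likelihood is conjugate: posterior is Inv-Gamma(α + n/2, β + Σ(xᵢ−μ)²/2).
Σ(xᵢ−μ)² = (-0.36)² + (-1.43)² + (-0.33)² + (2.91)² + (3.74)² + (1.08)² + (0.34)² = 26.0211.
Posterior: Inv-Gamma(9.0 + 7/2, 18.3 + 26.0211/2) = Inv-Gamma(12.50, 31.31055).
E[σ²|data] = β/(α−1) = 31.31055/11.50 = 2.7227.

2.7227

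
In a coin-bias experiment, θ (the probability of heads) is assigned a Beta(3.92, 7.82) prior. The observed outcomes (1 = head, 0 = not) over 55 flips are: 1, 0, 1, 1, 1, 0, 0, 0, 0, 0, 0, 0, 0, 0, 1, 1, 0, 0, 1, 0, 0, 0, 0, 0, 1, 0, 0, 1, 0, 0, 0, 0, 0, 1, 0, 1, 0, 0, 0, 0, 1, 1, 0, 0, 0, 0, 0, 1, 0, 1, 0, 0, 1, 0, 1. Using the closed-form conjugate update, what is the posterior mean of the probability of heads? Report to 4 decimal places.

The Beta prior is conjugate to a Binomial/Bernoulli likelihood; the update adds successes to α and failures to β.
Posterior: Beta(α+k, β+n−k) = Beta(3.92+17, 7.82+38) = Beta(20.92, 45.82).
Posterior mean = α/(α+β) = 20.92/66.74 = 0.3135.

0.3135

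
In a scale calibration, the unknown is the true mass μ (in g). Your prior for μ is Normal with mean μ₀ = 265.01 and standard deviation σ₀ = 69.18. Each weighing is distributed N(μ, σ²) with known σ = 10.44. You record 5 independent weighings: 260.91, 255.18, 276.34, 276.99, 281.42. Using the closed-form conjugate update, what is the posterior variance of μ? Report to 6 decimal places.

For Normal data with known variance σ², a Normal(μ₀, σ₀²) prior on μ is conjugate. Posterior precision = 1/σ₀² + n/σ²; posterior mean is the precision-weighted average of μ₀ and x̄.
σ₀² = 69.18² = 4785.8724, σ² = 10.44² = 108.9936; σ² + n·σ₀² = 108.9936 + 5·4785.8724 = 24038.3556.
Posterior precision = 1/σ₀² + n/σ² = 1/4785.8724 + 5/108.9936 = (σ² + n·σ₀²)/(σ₀²σ²) = 24038.3556/(4785.8724·108.9936); posterior variance σₙ² = σ₀²σ²/(σ² + n·σ₀²) = 4785.8724·108.9936/24038.3556 = 21.699881.

21.699881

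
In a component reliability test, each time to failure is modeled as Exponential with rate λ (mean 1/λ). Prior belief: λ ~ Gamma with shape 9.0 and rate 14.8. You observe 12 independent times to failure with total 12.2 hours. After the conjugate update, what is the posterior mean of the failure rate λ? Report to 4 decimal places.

With a Gamma(shape α, rate β) prior on the exponential rate λ, the posterior after n observations with total T = Σxᵢ is Gamma(α+n, β+T).
Posterior: Gamma(9.0+12, 14.8+12.2) = Gamma(21.0, 27.0).
Posterior mean of λ = α/β = 21.0/27.0 = 0.7778.

0.7778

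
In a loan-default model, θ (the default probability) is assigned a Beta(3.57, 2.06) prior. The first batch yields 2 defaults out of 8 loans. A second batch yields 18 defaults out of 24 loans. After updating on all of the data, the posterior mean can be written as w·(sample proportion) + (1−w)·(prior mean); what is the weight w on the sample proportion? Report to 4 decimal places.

The Beta prior is conjugate to a Binomial/Bernoulli likelihood; the update adds successes to α and failures to β.
Total number of loans: n = 8 + 24 = 32.
Posterior mean = (α₀+k)/(α₀+β₀+n) = [n/(α₀+β₀+n)]·(k/n) + [(α₀+β₀)/(α₀+β₀+n)]·α₀/(α₀+β₀), so only n and the prior enter the weight.
The weight on the data is w = n/(α₀+β₀+n) = 32/(3.57+2.06+32) = 32/37.63 = 0.8504.

0.8504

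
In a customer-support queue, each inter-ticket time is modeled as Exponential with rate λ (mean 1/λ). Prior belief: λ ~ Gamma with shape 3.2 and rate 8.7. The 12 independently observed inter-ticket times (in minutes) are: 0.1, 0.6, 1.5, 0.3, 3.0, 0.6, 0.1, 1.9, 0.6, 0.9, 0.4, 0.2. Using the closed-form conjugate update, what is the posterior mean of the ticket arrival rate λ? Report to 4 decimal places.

With a Gamma(shape α, rate β) prior on the exponential rate λ, the posterior after n observations with total T = Σxᵢ is Gamma(α+n, β+T).
Sum of observations T = 10.2 minutes; n = 12.
Posterior: Gamma(3.2+12, 8.7+10.2) = Gamma(15.2, 18.9).
Posterior mean of λ = α/β = 15.2/18.9 = 0.8042.

0.8042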